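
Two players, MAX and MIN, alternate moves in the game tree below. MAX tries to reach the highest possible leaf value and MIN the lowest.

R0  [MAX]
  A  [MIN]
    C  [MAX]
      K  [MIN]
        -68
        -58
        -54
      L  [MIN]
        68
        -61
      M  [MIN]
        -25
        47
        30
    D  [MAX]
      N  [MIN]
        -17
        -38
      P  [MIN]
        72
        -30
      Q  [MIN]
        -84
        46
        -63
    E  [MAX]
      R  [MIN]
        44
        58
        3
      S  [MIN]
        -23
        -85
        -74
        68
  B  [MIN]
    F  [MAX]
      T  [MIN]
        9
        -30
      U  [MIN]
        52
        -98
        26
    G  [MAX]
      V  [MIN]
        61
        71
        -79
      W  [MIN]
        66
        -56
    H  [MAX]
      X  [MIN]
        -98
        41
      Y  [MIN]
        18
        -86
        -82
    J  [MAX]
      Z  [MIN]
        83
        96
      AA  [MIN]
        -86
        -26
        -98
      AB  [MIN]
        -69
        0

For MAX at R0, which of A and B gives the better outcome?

A

K (MIN): min(-68, -58, -54) = -68
L (MIN): min(68, -61) = -61
M (MIN): min(-25, 47, 30) = -25
C (MAX): max(-68, -61, -25) = -25
N (MIN): min(-17, -38) = -38
P (MIN): min(72, -30) = -30
Q (MIN): min(-84, 46, -63) = -84
D (MAX): max(-38, -30, -84) = -30
R (MIN): min(44, 58, 3) = 3
S (MIN): min(-23, -85, -74, 68) = -85
E (MAX): max(3, -85) = 3
A (MIN): min(-25, -30, 3) = -30
T (MIN): min(9, -30) = -30
U (MIN): min(52, -98, 26) = -98
F (MAX): max(-30, -98) = -30
V (MIN): min(61, 71, -79) = -79
W (MIN): min(66, -56) = -56
G (MAX): max(-79, -56) = -56
X (MIN): min(-98, 41) = -98
Y (MIN): min(18, -86, -82) = -86
H (MAX): max(-98, -86) = -86
Z (MIN): min(83, 96) = 83
AA (MIN): min(-86, -26, -98) = -98
AB (MIN): min(-69, 0) = -69
J (MAX): max(83, -98, -69) = 83
B (MIN): min(-30, -56, -86, 83) = -86
MAX prefers the higher value; A=-30, B=-86. A is better since -30 > -86.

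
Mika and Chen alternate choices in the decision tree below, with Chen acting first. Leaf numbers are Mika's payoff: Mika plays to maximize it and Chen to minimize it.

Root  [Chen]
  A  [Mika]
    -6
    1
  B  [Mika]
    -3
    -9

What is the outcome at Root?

A (Mika): max(-6, 1) = 1
B (Mika): max(-3, -9) = -3
Root (Chen): min(1, -3) = -3

-3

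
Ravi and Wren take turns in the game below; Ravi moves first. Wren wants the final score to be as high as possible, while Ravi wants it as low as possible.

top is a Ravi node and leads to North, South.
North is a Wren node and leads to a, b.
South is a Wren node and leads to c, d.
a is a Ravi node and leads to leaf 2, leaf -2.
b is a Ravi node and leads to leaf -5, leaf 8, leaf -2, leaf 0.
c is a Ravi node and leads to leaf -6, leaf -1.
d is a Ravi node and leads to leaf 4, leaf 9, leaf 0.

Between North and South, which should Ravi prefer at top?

North

a (Ravi): min(2, -2) = -2
b (Ravi): min(-5, 8, -2, 0) = -5
North (Wren): max(-2, -5) = -2
c (Ravi): min(-6, -1) = -6
d (Ravi): min(4, 9, 0) = 0
South (Wren): max(-6, 0) = 0
Ravi prefers the lower value; North=-2, South=0. North is better since -2 < 0.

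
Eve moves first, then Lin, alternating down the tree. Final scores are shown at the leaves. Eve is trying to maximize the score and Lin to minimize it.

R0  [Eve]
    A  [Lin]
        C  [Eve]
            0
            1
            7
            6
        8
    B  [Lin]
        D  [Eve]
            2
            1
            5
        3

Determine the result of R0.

C (Eve): max(0, 1, 7, 6) = 7
A (Lin): min(7, 8) = 7
D (Eve): max(2, 1, 5) = 5
B (Lin): min(5, 3) = 3
R0 (Eve): max(7, 3) = 7

7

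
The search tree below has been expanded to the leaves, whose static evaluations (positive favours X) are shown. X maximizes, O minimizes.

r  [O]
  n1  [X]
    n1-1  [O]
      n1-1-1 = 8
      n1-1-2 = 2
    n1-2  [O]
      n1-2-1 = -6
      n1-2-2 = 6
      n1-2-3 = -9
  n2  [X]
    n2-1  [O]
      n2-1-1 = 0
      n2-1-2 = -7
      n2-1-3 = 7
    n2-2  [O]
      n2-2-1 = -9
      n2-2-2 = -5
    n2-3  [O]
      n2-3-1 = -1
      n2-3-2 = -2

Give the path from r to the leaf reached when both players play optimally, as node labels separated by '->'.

r -> n2 -> n2-3 -> n2-3-2

n1-1 (O): min(8, 2) = 2
n1-2 (O): min(-6, 6, -9) = -9
n1 (X): max(2, -9) = 2
n2-1 (O): min(0, -7, 7) = -7
n2-2 (O): min(-9, -5) = -9
n2-3 (O): min(-1, -2) = -2
n2 (X): max(-7, -9, -2) = -2
r (O): min(2, -2) = -2
At r, O picks n2 (lowest: -2).
At n2, X picks n2-3 (highest: -2).
At n2-3, O picks n2-3-2 (lowest: -2).
Terminal value -2.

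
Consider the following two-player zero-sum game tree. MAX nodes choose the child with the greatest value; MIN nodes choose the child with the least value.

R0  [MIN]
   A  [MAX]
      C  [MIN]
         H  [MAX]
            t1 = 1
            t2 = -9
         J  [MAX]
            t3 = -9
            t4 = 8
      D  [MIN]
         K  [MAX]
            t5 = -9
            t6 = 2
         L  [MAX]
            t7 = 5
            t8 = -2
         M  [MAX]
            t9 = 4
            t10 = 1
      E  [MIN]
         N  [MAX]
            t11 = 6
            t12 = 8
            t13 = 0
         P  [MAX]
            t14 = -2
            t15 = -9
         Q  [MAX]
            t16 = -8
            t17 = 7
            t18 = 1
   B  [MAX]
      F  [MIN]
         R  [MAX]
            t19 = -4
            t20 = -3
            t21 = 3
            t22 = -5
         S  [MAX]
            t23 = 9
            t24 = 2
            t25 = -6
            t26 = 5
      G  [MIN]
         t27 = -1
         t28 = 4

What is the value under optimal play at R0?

H (MAX): max(1, -9) = 1
J (MAX): max(-9, 8) = 8
C (MIN): min(1, 8) = 1
K (MAX): max(-9, 2) = 2
L (MAX): max(5, -2) = 5
M (MAX): max(4, 1) = 4
D (MIN): min(2, 5, 4) = 2
N (MAX): max(6, 8, 0) = 8
P (MAX): max(-2, -9) = -2
Q (MAX): max(-8, 7, 1) = 7
E (MIN): min(8, -2, 7) = -2
A (MAX): max(1, 2, -2) = 2
R (MAX): max(-4, -3, 3, -5) = 3
S (MAX): max(9, 2, -6, 5) = 9
F (MIN): min(3, 9) = 3
G (MIN): min(-1, 4) = -1
B (MAX): max(3, -1) = 3
R0 (MIN): min(2, 3) = 2

2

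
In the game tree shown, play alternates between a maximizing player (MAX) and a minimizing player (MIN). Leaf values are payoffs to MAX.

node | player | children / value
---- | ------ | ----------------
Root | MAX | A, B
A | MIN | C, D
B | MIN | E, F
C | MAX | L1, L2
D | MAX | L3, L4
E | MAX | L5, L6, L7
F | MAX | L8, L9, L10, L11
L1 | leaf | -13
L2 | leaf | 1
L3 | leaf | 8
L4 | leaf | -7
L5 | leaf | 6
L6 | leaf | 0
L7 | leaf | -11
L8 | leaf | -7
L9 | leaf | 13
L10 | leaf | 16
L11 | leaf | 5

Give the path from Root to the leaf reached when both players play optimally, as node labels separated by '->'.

Root -> B -> E -> L5

C (MAX): max(-13, 1) = 1
D (MAX): max(8, -7) = 8
A (MIN): min(1, 8) = 1
E (MAX): max(6, 0, -11) = 6
F (MAX): max(-7, 13, 16, 5) = 16
B (MIN): min(6, 16) = 6
Root (MAX): max(1, 6) = 6
At Root, MAX picks B (highest: 6).
At B, MIN picks E (lowest: 6).
At E, MAX picks L5 (highest: 6).
Terminal value 6.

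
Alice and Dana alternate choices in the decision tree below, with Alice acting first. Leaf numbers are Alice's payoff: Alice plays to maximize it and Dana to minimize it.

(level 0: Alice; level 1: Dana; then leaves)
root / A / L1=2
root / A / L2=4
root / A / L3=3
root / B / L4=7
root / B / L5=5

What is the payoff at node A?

A (Dana): min(2, 4, 3) = 2

2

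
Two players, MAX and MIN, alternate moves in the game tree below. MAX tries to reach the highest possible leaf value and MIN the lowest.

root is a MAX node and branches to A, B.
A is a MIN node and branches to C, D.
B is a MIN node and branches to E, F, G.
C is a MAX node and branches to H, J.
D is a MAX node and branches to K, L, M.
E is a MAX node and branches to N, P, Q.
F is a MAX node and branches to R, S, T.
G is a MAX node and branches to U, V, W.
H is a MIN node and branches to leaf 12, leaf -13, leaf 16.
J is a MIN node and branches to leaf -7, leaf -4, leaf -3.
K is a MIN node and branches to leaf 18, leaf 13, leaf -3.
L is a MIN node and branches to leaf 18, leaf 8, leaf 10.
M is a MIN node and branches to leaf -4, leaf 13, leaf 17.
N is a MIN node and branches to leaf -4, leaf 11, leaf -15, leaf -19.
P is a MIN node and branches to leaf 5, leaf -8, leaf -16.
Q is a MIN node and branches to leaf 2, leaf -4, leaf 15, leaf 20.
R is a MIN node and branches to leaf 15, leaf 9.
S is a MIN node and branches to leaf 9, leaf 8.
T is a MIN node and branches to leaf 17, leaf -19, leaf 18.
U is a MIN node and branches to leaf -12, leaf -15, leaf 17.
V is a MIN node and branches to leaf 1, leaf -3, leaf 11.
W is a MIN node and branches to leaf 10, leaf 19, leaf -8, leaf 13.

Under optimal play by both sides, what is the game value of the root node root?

-4

H (MIN): min(12, -13, 16) = -13
J (MIN): min(-7, -4, -3) = -7
C (MAX): max(-13, -7) = -7
K (MIN): min(18, 13, -3) = -3
L (MIN): min(18, 8, 10) = 8
M (MIN): min(-4, 13, 17) = -4
D (MAX): max(-3, 8, -4) = 8
A (MIN): min(-7, 8) = -7
N (MIN): min(-4, 11, -15, -19) = -19
P (MIN): min(5, -8, -16) = -16
Q (MIN): min(2, -4, 15, 20) = -4
E (MAX): max(-19, -16, -4) = -4
R (MIN): min(15, 9) = 9
S (MIN): min(9, 8) = 8
T (MIN): min(17, -19, 18) = -19
F (MAX): max(9, 8, -19) = 9
U (MIN): min(-12, -15, 17) = -15
V (MIN): min(1, -3, 11) = -3
W (MIN): min(10, 19, -8, 13) = -8
G (MAX): max(-15, -3, -8) = -3
B (MIN): min(-4, 9, -3) = -4
root (MAX): max(-7, -4) = -4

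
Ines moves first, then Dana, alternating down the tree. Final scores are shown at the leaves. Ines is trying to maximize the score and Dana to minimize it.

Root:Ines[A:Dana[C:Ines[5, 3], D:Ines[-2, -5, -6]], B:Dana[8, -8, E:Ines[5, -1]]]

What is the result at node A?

-2

C (Ines): max(5, 3) = 5
D (Ines): max(-2, -5, -6) = -2
A (Dana): min(5, -2) = -2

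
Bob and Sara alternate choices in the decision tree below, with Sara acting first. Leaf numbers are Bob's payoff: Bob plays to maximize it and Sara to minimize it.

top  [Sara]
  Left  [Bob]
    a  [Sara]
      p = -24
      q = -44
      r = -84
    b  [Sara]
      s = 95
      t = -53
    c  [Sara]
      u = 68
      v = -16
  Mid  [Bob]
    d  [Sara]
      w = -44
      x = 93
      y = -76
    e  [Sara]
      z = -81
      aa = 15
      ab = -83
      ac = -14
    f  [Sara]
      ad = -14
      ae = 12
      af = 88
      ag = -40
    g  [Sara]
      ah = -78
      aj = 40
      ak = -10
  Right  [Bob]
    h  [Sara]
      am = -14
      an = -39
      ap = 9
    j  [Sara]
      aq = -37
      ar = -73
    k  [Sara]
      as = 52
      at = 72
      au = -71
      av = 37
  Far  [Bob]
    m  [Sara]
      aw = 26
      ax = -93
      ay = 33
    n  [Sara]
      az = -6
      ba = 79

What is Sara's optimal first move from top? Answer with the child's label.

Mid

a (Sara): min(-24, -44, -84) = -84
b (Sara): min(95, -53) = -53
c (Sara): min(68, -16) = -16
Left (Bob): max(-84, -53, -16) = -16
d (Sara): min(-44, 93, -76) = -76
e (Sara): min(-81, 15, -83, -14) = -83
f (Sara): min(-14, 12, 88, -40) = -40
g (Sara): min(-78, 40, -10) = -78
Mid (Bob): max(-76, -83, -40, -78) = -40
h (Sara): min(-14, -39, 9) = -39
j (Sara): min(-37, -73) = -73
k (Sara): min(52, 72, -71, 37) = -71
Right (Bob): max(-39, -73, -71) = -39
m (Sara): min(26, -93, 33) = -93
n (Sara): min(-6, 79) = -6
Far (Bob): max(-93, -6) = -6
top (Sara): min(-16, -40, -39, -6) = -40
Sara at top wants the lowest of {Left=-16, Mid=-40, Right=-39, Far=-6}, so chooses Mid.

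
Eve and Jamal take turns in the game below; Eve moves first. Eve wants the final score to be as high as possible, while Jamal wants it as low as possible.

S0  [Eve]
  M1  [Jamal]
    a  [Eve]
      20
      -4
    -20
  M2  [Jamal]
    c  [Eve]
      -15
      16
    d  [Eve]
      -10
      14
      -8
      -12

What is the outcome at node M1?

-20

a (Eve): max(20, -4) = 20
M1 (Jamal): min(20, -20) = -20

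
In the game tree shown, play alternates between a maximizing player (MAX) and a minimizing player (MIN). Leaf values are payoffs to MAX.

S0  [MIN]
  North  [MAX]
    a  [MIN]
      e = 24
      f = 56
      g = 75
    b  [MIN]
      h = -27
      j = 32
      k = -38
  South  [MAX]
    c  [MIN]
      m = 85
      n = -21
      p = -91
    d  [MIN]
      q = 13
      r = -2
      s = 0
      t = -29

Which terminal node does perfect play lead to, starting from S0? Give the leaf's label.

a (MIN): min(24, 56, 75) = 24
b (MIN): min(-27, 32, -38) = -38
North (MAX): max(24, -38) = 24
c (MIN): min(85, -21, -91) = -91
d (MIN): min(13, -2, 0, -29) = -29
South (MAX): max(-91, -29) = -29
S0 (MIN): min(24, -29) = -29
At S0, MIN picks South (lowest: -29).
At South, MAX picks d (highest: -29).
At d, MIN picks t (lowest: -29).
Terminal value -29.

t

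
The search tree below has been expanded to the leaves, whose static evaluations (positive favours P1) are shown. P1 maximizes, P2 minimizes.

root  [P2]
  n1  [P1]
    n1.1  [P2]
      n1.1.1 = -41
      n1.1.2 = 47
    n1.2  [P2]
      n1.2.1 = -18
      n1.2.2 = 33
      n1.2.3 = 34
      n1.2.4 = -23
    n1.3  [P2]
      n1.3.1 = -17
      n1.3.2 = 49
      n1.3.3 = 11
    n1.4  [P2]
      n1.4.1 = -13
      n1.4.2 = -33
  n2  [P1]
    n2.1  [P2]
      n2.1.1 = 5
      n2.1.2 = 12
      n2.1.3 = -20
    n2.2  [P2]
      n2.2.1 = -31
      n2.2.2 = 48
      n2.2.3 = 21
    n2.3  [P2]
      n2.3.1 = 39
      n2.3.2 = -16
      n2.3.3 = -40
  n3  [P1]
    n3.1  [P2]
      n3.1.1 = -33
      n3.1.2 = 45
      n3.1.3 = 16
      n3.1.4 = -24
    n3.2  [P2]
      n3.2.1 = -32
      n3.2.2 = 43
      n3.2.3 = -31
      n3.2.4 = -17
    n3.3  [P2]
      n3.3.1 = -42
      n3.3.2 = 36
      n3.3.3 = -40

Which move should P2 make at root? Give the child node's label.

n3

n1.1 (P2): min(-41, 47) = -41
n1.2 (P2): min(-18, 33, 34, -23) = -23
n1.3 (P2): min(-17, 49, 11) = -17
n1.4 (P2): min(-13, -33) = -33
n1 (P1): max(-41, -23, -17, -33) = -17
n2.1 (P2): min(5, 12, -20) = -20
n2.2 (P2): min(-31, 48, 21) = -31
n2.3 (P2): min(39, -16, -40) = -40
n2 (P1): max(-20, -31, -40) = -20
n3.1 (P2): min(-33, 45, 16, -24) = -33
n3.2 (P2): min(-32, 43, -31, -17) = -32
n3.3 (P2): min(-42, 36, -40) = -42
n3 (P1): max(-33, -32, -42) = -32
root (P2): min(-17, -20, -32) = -32
P2 at root wants the lowest of {n1=-17, n2=-20, n3=-32}, so chooses n3.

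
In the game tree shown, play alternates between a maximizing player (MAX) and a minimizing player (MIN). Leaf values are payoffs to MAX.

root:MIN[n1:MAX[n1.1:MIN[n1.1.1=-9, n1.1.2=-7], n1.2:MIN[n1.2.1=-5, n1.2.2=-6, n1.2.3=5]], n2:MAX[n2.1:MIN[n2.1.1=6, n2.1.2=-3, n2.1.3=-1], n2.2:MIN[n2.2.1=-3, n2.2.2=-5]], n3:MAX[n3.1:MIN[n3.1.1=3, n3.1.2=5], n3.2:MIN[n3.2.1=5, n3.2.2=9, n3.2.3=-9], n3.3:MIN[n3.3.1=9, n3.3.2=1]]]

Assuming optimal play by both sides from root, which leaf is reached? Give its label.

n1.2.2

n1.1 (MIN): min(-9, -7) = -9
n1.2 (MIN): min(-5, -6, 5) = -6
n1 (MAX): max(-9, -6) = -6
n2.1 (MIN): min(6, -3, -1) = -3
n2.2 (MIN): min(-3, -5) = -5
n2 (MAX): max(-3, -5) = -3
n3.1 (MIN): min(3, 5) = 3
n3.2 (MIN): min(5, 9, -9) = -9
n3.3 (MIN): min(9, 1) = 1
n3 (MAX): max(3, -9, 1) = 3
root (MIN): min(-6, -3, 3) = -6
At root, MIN picks n1 (lowest: -6).
At n1, MAX picks n1.2 (highest: -6).
At n1.2, MIN picks n1.2.2 (lowest: -6).
Terminal value -6.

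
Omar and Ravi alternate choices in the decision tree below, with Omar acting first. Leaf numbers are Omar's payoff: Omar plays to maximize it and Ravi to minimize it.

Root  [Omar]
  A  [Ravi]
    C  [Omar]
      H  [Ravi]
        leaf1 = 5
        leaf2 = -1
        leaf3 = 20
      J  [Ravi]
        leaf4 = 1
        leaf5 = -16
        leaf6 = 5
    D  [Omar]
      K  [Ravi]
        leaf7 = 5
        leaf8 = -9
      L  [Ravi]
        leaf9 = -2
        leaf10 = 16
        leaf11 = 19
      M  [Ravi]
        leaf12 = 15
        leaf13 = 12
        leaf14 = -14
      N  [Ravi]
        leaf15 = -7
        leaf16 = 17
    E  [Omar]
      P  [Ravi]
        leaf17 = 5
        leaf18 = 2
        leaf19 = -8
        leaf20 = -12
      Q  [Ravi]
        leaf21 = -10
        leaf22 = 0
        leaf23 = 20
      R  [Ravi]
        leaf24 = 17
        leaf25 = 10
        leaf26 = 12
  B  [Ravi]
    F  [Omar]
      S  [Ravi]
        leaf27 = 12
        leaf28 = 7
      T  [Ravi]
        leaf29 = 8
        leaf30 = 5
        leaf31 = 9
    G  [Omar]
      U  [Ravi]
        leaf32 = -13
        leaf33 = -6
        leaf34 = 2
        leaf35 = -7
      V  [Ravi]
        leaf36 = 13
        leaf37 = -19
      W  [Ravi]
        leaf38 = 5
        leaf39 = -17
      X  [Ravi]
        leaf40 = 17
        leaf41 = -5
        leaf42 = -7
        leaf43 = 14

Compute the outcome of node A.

H (Ravi): min(5, -1, 20) = -1
J (Ravi): min(1, -16, 5) = -16
C (Omar): max(-1, -16) = -1
K (Ravi): min(5, -9) = -9
L (Ravi): min(-2, 16, 19) = -2
M (Ravi): min(15, 12, -14) = -14
N (Ravi): min(-7, 17) = -7
D (Omar): max(-9, -2, -14, -7) = -2
P (Ravi): min(5, 2, -8, -12) = -12
Q (Ravi): min(-10, 0, 20) = -10
R (Ravi): min(17, 10, 12) = 10
E (Omar): max(-12, -10, 10) = 10
A (Ravi): min(-1, -2, 10) = -2

-2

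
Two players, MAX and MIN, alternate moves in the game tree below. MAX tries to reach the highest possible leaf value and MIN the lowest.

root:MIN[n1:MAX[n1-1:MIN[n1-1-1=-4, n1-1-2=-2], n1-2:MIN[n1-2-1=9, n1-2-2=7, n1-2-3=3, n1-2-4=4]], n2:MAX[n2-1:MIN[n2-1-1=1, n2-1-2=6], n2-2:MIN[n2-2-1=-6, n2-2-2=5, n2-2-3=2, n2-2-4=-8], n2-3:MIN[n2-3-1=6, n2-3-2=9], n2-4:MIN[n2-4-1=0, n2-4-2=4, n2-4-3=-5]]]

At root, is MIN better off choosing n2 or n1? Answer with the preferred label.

n2-1 (MIN): min(1, 6) = 1
n2-2 (MIN): min(-6, 5, 2, -8) = -8
n2-3 (MIN): min(6, 9) = 6
n2-4 (MIN): min(0, 4, -5) = -5
n2 (MAX): max(1, -8, 6, -5) = 6
n1-1 (MIN): min(-4, -2) = -4
n1-2 (MIN): min(9, 7, 3, 4) = 3
n1 (MAX): max(-4, 3) = 3
MIN prefers the lower value; n2=6, n1=3. n1 is better since 3 < 6.

n1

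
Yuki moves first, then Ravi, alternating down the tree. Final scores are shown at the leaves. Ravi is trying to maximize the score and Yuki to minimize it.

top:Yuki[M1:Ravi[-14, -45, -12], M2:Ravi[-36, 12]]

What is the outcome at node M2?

12

M2 (Ravi): max(-36, 12) = 12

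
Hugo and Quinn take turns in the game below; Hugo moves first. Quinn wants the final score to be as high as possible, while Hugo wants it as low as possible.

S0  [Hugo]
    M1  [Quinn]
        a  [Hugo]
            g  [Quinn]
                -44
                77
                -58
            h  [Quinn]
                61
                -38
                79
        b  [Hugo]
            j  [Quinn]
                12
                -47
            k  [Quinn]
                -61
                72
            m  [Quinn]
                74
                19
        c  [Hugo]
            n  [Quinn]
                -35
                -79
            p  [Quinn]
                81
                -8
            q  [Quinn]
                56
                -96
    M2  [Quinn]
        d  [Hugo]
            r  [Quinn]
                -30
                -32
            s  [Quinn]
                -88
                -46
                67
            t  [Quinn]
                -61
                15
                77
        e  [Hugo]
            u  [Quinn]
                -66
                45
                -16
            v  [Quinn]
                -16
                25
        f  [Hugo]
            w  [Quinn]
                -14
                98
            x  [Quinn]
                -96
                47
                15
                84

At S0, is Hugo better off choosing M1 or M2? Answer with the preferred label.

M1

g (Quinn): max(-44, 77, -58) = 77
h (Quinn): max(61, -38, 79) = 79
a (Hugo): min(77, 79) = 77
j (Quinn): max(12, -47) = 12
k (Quinn): max(-61, 72) = 72
m (Quinn): max(74, 19) = 74
b (Hugo): min(12, 72, 74) = 12
n (Quinn): max(-35, -79) = -35
p (Quinn): max(81, -8) = 81
q (Quinn): max(56, -96) = 56
c (Hugo): min(-35, 81, 56) = -35
M1 (Quinn): max(77, 12, -35) = 77
r (Quinn): max(-30, -32) = -30
s (Quinn): max(-88, -46, 67) = 67
t (Quinn): max(-61, 15, 77) = 77
d (Hugo): min(-30, 67, 77) = -30
u (Quinn): max(-66, 45, -16) = 45
v (Quinn): max(-16, 25) = 25
e (Hugo): min(45, 25) = 25
w (Quinn): max(-14, 98) = 98
x (Quinn): max(-96, 47, 15, 84) = 84
f (Hugo): min(98, 84) = 84
M2 (Quinn): max(-30, 25, 84) = 84
Hugo prefers the lower value; M1=77, M2=84. M1 is better since 77 < 84.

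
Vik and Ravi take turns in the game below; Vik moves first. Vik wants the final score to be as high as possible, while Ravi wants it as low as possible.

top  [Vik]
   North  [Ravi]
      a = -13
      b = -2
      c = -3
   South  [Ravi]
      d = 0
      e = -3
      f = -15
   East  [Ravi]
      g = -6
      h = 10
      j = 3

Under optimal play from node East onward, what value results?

East (Ravi): min(-6, 10, 3) = -6

-6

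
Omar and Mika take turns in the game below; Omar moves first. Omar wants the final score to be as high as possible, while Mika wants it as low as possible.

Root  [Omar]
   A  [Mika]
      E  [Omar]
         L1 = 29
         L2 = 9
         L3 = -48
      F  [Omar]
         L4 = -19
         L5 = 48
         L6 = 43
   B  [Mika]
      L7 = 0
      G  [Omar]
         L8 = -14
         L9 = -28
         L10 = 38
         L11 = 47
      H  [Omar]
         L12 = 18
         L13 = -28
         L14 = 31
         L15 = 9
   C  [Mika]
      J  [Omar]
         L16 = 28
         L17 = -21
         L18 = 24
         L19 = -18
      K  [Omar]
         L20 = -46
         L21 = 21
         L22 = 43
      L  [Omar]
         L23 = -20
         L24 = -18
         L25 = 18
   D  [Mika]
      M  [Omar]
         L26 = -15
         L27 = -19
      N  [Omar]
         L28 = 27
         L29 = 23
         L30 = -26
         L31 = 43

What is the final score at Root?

29

E (Omar): max(29, 9, -48) = 29
F (Omar): max(-19, 48, 43) = 48
A (Mika): min(29, 48) = 29
G (Omar): max(-14, -28, 38, 47) = 47
H (Omar): max(18, -28, 31, 9) = 31
B (Mika): min(0, 47, 31) = 0
J (Omar): max(28, -21, 24, -18) = 28
K (Omar): max(-46, 21, 43) = 43
L (Omar): max(-20, -18, 18) = 18
C (Mika): min(28, 43, 18) = 18
M (Omar): max(-15, -19) = -15
N (Omar): max(27, 23, -26, 43) = 43
D (Mika): min(-15, 43) = -15
Root (Omar): max(29, 0, 18, -15) = 29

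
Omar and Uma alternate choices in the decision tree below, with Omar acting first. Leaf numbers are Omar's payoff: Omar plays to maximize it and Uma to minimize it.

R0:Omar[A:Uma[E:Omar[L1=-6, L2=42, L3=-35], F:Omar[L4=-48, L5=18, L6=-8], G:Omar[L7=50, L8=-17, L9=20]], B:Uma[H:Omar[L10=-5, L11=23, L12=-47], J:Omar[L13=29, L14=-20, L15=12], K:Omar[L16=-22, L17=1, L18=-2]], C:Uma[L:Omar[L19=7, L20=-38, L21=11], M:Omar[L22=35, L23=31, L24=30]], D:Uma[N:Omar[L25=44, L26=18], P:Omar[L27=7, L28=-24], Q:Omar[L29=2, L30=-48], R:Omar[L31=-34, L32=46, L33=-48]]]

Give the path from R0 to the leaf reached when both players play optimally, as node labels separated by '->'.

E (Omar): max(-6, 42, -35) = 42
F (Omar): max(-48, 18, -8) = 18
G (Omar): max(50, -17, 20) = 50
A (Uma): min(42, 18, 50) = 18
H (Omar): max(-5, 23, -47) = 23
J (Omar): max(29, -20, 12) = 29
K (Omar): max(-22, 1, -2) = 1
B (Uma): min(23, 29, 1) = 1
L (Omar): max(7, -38, 11) = 11
M (Omar): max(35, 31, 30) = 35
C (Uma): min(11, 35) = 11
N (Omar): max(44, 18) = 44
P (Omar): max(7, -24) = 7
Q (Omar): max(2, -48) = 2
R (Omar): max(-34, 46, -48) = 46
D (Uma): min(44, 7, 2, 46) = 2
R0 (Omar): max(18, 1, 11, 2) = 18
At R0, Omar picks A (highest: 18).
At A, Uma picks F (lowest: 18).
At F, Omar picks L5 (highest: 18).
Terminal value 18.

R0 -> A -> F -> L5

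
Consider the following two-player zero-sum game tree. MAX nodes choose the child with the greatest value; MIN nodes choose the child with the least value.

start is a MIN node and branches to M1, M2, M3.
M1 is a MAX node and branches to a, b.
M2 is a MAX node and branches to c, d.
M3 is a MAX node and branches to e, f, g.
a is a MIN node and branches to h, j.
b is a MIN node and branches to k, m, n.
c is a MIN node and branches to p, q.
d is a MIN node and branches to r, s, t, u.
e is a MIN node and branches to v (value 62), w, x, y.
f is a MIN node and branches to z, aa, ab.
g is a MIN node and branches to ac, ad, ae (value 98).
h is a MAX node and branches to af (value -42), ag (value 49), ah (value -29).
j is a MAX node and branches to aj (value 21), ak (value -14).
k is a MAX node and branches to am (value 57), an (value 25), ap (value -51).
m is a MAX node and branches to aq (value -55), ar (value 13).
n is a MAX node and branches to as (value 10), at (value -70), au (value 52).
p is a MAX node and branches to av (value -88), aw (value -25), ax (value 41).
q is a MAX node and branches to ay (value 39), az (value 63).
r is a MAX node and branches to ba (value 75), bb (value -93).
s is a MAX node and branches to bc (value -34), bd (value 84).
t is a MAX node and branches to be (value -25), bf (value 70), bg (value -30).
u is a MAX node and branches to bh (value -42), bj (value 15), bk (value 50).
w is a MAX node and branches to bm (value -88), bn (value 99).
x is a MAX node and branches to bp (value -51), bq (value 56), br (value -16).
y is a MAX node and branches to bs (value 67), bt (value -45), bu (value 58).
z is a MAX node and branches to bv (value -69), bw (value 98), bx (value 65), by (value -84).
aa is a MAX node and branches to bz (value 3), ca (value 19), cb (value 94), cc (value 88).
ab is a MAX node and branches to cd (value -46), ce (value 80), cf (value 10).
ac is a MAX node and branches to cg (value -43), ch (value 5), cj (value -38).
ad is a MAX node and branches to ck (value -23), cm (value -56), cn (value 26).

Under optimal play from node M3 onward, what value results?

w (MAX): max(-88, 99) = 99
x (MAX): max(-51, 56, -16) = 56
y (MAX): max(67, -45, 58) = 67
e (MIN): min(62, 99, 56, 67) = 56
z (MAX): max(-69, 98, 65, -84) = 98
aa (MAX): max(3, 19, 94, 88) = 94
ab (MAX): max(-46, 80, 10) = 80
f (MIN): min(98, 94, 80) = 80
ac (MAX): max(-43, 5, -38) = 5
ad (MAX): max(-23, -56, 26) = 26
g (MIN): min(5, 26, 98) = 5
M3 (MAX): max(56, 80, 5) = 80

80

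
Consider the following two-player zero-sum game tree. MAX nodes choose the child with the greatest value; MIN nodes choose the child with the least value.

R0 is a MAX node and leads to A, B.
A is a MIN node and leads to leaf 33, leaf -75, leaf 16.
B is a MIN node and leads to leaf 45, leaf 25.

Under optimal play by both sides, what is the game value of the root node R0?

A (MIN): min(33, -75, 16) = -75
B (MIN): min(45, 25) = 25
R0 (MAX): max(-75, 25) = 25

25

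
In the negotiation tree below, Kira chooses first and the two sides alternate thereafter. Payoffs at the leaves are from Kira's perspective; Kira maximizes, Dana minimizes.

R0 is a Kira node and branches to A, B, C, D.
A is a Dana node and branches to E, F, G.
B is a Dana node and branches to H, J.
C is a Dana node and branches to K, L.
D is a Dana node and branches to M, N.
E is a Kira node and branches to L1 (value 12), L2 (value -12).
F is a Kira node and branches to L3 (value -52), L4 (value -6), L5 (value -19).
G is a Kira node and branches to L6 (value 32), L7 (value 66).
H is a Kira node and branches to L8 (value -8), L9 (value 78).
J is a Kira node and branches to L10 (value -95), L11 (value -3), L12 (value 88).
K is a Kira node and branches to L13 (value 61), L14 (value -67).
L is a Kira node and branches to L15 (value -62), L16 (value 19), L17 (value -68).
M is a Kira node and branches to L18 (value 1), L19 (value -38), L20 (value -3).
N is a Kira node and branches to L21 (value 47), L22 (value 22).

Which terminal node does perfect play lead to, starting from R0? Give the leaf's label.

L9

E (Kira): max(12, -12) = 12
F (Kira): max(-52, -6, -19) = -6
G (Kira): max(32, 66) = 66
A (Dana): min(12, -6, 66) = -6
H (Kira): max(-8, 78) = 78
J (Kira): max(-95, -3, 88) = 88
B (Dana): min(78, 88) = 78
K (Kira): max(61, -67) = 61
L (Kira): max(-62, 19, -68) = 19
C (Dana): min(61, 19) = 19
M (Kira): max(1, -38, -3) = 1
N (Kira): max(47, 22) = 47
D (Dana): min(1, 47) = 1
R0 (Kira): max(-6, 78, 19, 1) = 78
At R0, Kira picks B (highest: 78).
At B, Dana picks H (lowest: 78).
At H, Kira picks L9 (highest: 78).
Terminal value 78.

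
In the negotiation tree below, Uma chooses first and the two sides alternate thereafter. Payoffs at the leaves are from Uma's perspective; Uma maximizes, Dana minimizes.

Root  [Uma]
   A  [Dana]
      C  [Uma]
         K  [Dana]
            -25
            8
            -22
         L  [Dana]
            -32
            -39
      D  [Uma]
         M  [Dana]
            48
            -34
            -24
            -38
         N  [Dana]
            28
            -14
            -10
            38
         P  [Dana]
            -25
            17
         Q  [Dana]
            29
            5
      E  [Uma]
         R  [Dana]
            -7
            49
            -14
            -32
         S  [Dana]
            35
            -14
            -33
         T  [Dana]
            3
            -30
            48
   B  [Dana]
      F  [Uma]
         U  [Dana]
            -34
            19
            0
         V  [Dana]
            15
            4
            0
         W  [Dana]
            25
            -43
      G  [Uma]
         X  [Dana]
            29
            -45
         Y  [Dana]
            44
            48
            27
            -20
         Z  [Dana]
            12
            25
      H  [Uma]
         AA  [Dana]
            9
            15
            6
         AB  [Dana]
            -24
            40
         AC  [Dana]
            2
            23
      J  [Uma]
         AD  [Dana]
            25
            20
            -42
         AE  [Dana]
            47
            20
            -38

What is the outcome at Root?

K (Dana): min(-25, 8, -22) = -25
L (Dana): min(-32, -39) = -39
C (Uma): max(-25, -39) = -25
M (Dana): min(48, -34, -24, -38) = -38
N (Dana): min(28, -14, -10, 38) = -14
P (Dana): min(-25, 17) = -25
Q (Dana): min(29, 5) = 5
D (Uma): max(-38, -14, -25, 5) = 5
R (Dana): min(-7, 49, -14, -32) = -32
S (Dana): min(35, -14, -33) = -33
T (Dana): min(3, -30, 48) = -30
E (Uma): max(-32, -33, -30) = -30
A (Dana): min(-25, 5, -30) = -30
U (Dana): min(-34, 19, 0) = -34
V (Dana): min(15, 4, 0) = 0
W (Dana): min(25, -43) = -43
F (Uma): max(-34, 0, -43) = 0
X (Dana): min(29, -45) = -45
Y (Dana): min(44, 48, 27, -20) = -20
Z (Dana): min(12, 25) = 12
G (Uma): max(-45, -20, 12) = 12
AA (Dana): min(9, 15, 6) = 6
AB (Dana): min(-24, 40) = -24
AC (Dana): min(2, 23) = 2
H (Uma): max(6, -24, 2) = 6
AD (Dana): min(25, 20, -42) = -42
AE (Dana): min(47, 20, -38) = -38
J (Uma): max(-42, -38) = -38
B (Dana): min(0, 12, 6, -38) = -38
Root (Uma): max(-30, -38) = -30

-30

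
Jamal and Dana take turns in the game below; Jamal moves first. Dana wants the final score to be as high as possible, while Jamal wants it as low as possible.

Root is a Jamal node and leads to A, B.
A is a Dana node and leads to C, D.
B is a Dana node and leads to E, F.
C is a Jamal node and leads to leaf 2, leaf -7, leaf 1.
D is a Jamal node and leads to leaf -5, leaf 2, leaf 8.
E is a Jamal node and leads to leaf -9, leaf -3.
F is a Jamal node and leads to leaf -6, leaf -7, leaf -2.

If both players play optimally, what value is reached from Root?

-7

C (Jamal): min(2, -7, 1) = -7
D (Jamal): min(-5, 2, 8) = -5
A (Dana): max(-7, -5) = -5
E (Jamal): min(-9, -3) = -9
F (Jamal): min(-6, -7, -2) = -7
B (Dana): max(-9, -7) = -7
Root (Jamal): min(-5, -7) = -7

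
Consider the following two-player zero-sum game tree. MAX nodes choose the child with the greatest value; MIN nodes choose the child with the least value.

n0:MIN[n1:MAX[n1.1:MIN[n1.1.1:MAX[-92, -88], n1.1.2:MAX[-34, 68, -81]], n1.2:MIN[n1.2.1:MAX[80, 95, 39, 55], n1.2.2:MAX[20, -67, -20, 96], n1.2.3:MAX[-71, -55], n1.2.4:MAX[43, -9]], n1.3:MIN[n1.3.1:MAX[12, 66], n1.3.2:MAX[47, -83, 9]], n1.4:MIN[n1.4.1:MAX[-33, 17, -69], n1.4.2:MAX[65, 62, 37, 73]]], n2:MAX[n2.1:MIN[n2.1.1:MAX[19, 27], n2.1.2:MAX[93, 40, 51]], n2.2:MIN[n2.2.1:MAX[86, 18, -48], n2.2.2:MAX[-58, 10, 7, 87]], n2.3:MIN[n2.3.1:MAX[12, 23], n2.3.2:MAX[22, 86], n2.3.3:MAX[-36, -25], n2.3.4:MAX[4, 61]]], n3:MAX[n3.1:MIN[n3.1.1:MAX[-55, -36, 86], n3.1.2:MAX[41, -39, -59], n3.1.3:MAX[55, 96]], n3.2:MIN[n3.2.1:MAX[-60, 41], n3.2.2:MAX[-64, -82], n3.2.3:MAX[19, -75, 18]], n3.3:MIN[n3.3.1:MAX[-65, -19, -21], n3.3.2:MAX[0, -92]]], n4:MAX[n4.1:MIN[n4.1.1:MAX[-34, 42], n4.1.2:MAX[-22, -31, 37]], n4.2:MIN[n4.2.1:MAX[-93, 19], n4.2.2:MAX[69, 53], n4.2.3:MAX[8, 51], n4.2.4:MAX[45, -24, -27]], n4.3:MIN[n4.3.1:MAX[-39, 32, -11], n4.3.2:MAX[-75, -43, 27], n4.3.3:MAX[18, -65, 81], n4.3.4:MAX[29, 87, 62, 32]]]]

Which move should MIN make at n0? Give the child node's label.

n1.1.1 (MAX): max(-92, -88) = -88
n1.1.2 (MAX): max(-34, 68, -81) = 68
n1.1 (MIN): min(-88, 68) = -88
n1.2.1 (MAX): max(80, 95, 39, 55) = 95
n1.2.2 (MAX): max(20, -67, -20, 96) = 96
n1.2.3 (MAX): max(-71, -55) = -55
n1.2.4 (MAX): max(43, -9) = 43
n1.2 (MIN): min(95, 96, -55, 43) = -55
n1.3.1 (MAX): max(12, 66) = 66
n1.3.2 (MAX): max(47, -83, 9) = 47
n1.3 (MIN): min(66, 47) = 47
n1.4.1 (MAX): max(-33, 17, -69) = 17
n1.4.2 (MAX): max(65, 62, 37, 73) = 73
n1.4 (MIN): min(17, 73) = 17
n1 (MAX): max(-88, -55, 47, 17) = 47
n2.1.1 (MAX): max(19, 27) = 27
n2.1.2 (MAX): max(93, 40, 51) = 93
n2.1 (MIN): min(27, 93) = 27
n2.2.1 (MAX): max(86, 18, -48) = 86
n2.2.2 (MAX): max(-58, 10, 7, 87) = 87
n2.2 (MIN): min(86, 87) = 86
n2.3.1 (MAX): max(12, 23) = 23
n2.3.2 (MAX): max(22, 86) = 86
n2.3.3 (MAX): max(-36, -25) = -25
n2.3.4 (MAX): max(4, 61) = 61
n2.3 (MIN): min(23, 86, -25, 61) = -25
n2 (MAX): max(27, 86, -25) = 86
n3.1.1 (MAX): max(-55, -36, 86) = 86
n3.1.2 (MAX): max(41, -39, -59) = 41
n3.1.3 (MAX): max(55, 96) = 96
n3.1 (MIN): min(86, 41, 96) = 41
n3.2.1 (MAX): max(-60, 41) = 41
n3.2.2 (MAX): max(-64, -82) = -64
n3.2.3 (MAX): max(19, -75, 18) = 19
n3.2 (MIN): min(41, -64, 19) = -64
n3.3.1 (MAX): max(-65, -19, -21) = -19
n3.3.2 (MAX): max(0, -92) = 0
n3.3 (MIN): min(-19, 0) = -19
n3 (MAX): max(41, -64, -19) = 41
n4.1.1 (MAX): max(-34, 42) = 42
n4.1.2 (MAX): max(-22, -31, 37) = 37
n4.1 (MIN): min(42, 37) = 37
n4.2.1 (MAX): max(-93, 19) = 19
n4.2.2 (MAX): max(69, 53) = 69
n4.2.3 (MAX): max(8, 51) = 51
n4.2.4 (MAX): max(45, -24, -27) = 45
n4.2 (MIN): min(19, 69, 51, 45) = 19
n4.3.1 (MAX): max(-39, 32, -11) = 32
n4.3.2 (MAX): max(-75, -43, 27) = 27
n4.3.3 (MAX): max(18, -65, 81) = 81
n4.3.4 (MAX): max(29, 87, 62, 32) = 87
n4.3 (MIN): min(32, 27, 81, 87) = 27
n4 (MAX): max(37, 19, 27) = 37
n0 (MIN): min(47, 86, 41, 37) = 37
MIN at n0 wants the lowest of {n1=47, n2=86, n3=41, n4=37}, so chooses n4.

n4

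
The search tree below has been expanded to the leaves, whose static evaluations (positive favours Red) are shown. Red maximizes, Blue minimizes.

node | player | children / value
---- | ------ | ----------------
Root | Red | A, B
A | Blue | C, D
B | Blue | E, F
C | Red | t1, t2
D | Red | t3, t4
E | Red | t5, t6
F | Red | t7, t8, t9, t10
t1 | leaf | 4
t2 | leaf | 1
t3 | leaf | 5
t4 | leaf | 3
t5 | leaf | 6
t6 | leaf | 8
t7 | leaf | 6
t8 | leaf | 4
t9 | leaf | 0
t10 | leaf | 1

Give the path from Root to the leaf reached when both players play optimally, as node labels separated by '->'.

Root -> B -> F -> t7

C (Red): max(4, 1) = 4
D (Red): max(5, 3) = 5
A (Blue): min(4, 5) = 4
E (Red): max(6, 8) = 8
F (Red): max(6, 4, 0, 1) = 6
B (Blue): min(8, 6) = 6
Root (Red): max(4, 6) = 6
At Root, Red picks B (highest: 6).
At B, Blue picks F (lowest: 6).
At F, Red picks t7 (highest: 6).
Terminal value 6.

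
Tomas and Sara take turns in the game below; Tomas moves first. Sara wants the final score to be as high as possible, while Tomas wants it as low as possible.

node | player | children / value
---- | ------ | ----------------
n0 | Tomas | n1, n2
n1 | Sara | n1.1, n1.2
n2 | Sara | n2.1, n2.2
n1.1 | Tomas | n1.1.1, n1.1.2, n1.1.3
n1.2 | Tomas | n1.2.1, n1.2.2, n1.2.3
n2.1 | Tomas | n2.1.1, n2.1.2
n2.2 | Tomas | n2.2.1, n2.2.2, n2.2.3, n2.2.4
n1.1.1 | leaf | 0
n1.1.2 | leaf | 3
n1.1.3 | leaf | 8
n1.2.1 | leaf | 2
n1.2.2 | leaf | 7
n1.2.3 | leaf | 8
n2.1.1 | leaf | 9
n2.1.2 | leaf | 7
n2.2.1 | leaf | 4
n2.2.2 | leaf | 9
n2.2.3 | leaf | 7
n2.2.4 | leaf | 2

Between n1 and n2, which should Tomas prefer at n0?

n1

n1.1 (Tomas): min(0, 3, 8) = 0
n1.2 (Tomas): min(2, 7, 8) = 2
n1 (Sara): max(0, 2) = 2
n2.1 (Tomas): min(9, 7) = 7
n2.2 (Tomas): min(4, 9, 7, 2) = 2
n2 (Sara): max(7, 2) = 7
Tomas prefers the lower value; n1=2, n2=7. n1 is better since 2 < 7.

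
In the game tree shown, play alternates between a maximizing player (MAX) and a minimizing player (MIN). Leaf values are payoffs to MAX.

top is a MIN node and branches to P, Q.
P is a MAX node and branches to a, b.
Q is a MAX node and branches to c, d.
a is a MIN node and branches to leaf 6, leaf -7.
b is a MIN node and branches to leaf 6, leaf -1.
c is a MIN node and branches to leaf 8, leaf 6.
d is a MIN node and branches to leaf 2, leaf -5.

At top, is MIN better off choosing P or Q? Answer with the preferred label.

a (MIN): min(6, -7) = -7
b (MIN): min(6, -1) = -1
P (MAX): max(-7, -1) = -1
c (MIN): min(8, 6) = 6
d (MIN): min(2, -5) = -5
Q (MAX): max(6, -5) = 6
MIN prefers the lower value; P=-1, Q=6. P is better since -1 < 6.

P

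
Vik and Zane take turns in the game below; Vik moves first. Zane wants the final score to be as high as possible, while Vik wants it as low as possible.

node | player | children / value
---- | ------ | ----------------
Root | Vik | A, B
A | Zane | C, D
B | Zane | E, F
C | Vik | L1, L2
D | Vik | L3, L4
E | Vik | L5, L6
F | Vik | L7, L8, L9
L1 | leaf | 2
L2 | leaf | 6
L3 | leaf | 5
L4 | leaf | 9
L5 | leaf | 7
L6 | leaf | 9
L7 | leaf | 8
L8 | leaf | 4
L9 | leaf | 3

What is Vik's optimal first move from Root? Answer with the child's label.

A

C (Vik): min(2, 6) = 2
D (Vik): min(5, 9) = 5
A (Zane): max(2, 5) = 5
E (Vik): min(7, 9) = 7
F (Vik): min(8, 4, 3) = 3
B (Zane): max(7, 3) = 7
Root (Vik): min(5, 7) = 5
Vik at Root wants the lowest of {A=5, B=7}, so chooses A.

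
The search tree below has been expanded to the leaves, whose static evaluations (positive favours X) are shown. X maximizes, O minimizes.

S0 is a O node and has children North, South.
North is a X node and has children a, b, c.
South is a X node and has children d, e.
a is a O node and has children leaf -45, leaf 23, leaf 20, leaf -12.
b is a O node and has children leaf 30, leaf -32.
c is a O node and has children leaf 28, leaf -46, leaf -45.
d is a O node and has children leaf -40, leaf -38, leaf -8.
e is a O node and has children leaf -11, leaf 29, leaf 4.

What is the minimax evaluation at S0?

a (O): min(-45, 23, 20, -12) = -45
b (O): min(30, -32) = -32
c (O): min(28, -46, -45) = -46
North (X): max(-45, -32, -46) = -32
d (O): min(-40, -38, -8) = -40
e (O): min(-11, 29, 4) = -11
South (X): max(-40, -11) = -11
S0 (O): min(-32, -11) = -32

-32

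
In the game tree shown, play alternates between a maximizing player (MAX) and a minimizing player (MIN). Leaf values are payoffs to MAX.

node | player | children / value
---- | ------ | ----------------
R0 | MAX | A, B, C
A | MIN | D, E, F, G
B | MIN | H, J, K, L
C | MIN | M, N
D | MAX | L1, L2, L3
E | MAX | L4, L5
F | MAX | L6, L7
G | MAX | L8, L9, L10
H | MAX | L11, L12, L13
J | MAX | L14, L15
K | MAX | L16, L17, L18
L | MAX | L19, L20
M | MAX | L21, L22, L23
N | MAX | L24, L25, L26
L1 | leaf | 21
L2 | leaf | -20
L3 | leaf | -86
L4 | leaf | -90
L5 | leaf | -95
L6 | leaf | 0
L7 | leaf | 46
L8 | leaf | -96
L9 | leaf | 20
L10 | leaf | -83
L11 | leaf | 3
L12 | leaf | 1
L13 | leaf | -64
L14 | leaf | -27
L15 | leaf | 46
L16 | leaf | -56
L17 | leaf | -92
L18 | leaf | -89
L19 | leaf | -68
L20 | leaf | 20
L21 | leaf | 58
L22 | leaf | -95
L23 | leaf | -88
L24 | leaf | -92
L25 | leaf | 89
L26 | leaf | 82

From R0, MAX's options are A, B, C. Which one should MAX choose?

D (MAX): max(21, -20, -86) = 21
E (MAX): max(-90, -95) = -90
F (MAX): max(0, 46) = 46
G (MAX): max(-96, 20, -83) = 20
A (MIN): min(21, -90, 46, 20) = -90
H (MAX): max(3, 1, -64) = 3
J (MAX): max(-27, 46) = 46
K (MAX): max(-56, -92, -89) = -56
L (MAX): max(-68, 20) = 20
B (MIN): min(3, 46, -56, 20) = -56
M (MAX): max(58, -95, -88) = 58
N (MAX): max(-92, 89, 82) = 89
C (MIN): min(58, 89) = 58
R0 (MAX): max(-90, -56, 58) = 58
MAX at R0 wants the highest of {A=-90, B=-56, C=58}, so chooses C.

C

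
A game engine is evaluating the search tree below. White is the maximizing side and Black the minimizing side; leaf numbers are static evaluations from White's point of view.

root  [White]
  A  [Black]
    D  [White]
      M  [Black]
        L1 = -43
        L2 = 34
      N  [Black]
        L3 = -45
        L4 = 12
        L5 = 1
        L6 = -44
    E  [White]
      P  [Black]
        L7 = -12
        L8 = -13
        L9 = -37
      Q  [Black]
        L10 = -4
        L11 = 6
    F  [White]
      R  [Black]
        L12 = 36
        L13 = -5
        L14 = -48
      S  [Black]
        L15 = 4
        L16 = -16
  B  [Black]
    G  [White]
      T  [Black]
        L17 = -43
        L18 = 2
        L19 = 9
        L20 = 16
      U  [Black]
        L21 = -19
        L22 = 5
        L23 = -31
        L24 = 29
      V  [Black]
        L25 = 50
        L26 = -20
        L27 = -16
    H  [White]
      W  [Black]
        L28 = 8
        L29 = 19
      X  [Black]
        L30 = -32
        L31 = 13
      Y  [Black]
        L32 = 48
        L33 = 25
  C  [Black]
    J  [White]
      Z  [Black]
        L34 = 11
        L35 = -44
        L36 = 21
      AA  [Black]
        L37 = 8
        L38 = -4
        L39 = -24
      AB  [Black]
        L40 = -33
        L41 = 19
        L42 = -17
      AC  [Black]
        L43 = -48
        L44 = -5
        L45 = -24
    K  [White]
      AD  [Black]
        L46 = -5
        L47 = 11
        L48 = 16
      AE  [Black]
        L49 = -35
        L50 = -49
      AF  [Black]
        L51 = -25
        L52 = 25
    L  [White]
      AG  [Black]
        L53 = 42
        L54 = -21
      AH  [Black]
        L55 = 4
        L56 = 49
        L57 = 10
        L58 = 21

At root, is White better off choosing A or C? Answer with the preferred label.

M (Black): min(-43, 34) = -43
N (Black): min(-45, 12, 1, -44) = -45
D (White): max(-43, -45) = -43
P (Black): min(-12, -13, -37) = -37
Q (Black): min(-4, 6) = -4
E (White): max(-37, -4) = -4
R (Black): min(36, -5, -48) = -48
S (Black): min(4, -16) = -16
F (White): max(-48, -16) = -16
A (Black): min(-43, -4, -16) = -43
Z (Black): min(11, -44, 21) = -44
AA (Black): min(8, -4, -24) = -24
AB (Black): min(-33, 19, -17) = -33
AC (Black): min(-48, -5, -24) = -48
J (White): max(-44, -24, -33, -48) = -24
AD (Black): min(-5, 11, 16) = -5
AE (Black): min(-35, -49) = -49
AF (Black): min(-25, 25) = -25
K (White): max(-5, -49, -25) = -5
AG (Black): min(42, -21) = -21
AH (Black): min(4, 49, 10, 21) = 4
L (White): max(-21, 4) = 4
C (Black): min(-24, -5, 4) = -24
White prefers the higher value; A=-43, C=-24. C is better since -24 > -43.

C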